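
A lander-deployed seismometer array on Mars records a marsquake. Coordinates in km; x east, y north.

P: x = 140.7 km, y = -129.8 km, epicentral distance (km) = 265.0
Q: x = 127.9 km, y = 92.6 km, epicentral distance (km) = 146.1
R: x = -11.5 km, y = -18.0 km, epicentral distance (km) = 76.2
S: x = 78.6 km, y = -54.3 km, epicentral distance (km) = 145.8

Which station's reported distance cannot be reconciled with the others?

Solve using three stations at a time. Using Q, R, S (subtract circle equations pairwise → linear system) gives (x, y) ≈ (-14.2, 58.3).
Distances from that point to each station vs reported:
  P: calculated 243.6 vs reported 265.0 → residual 21.4 km
  Q: calculated 146.2 vs reported 146.1 → residual 0.1 km
  R: calculated 76.3 vs reported 76.2 → residual 0.1 km
  S: calculated 145.9 vs reported 145.8 → residual 0.1 km
Q, R, S are mutually consistent (residuals ≈ 0); P is off by 21.4 km.

P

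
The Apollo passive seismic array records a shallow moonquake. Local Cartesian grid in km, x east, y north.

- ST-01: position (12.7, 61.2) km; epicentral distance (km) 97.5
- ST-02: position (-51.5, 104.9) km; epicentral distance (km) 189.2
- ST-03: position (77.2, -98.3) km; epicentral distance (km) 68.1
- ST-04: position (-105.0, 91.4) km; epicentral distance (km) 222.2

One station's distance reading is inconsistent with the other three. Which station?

Solve using three stations at a time. Using ST-02, ST-03, ST-04 (subtract circle equations pairwise → linear system) gives (x, y) ≈ (81.0, -30.2).
Distances from that point to each station vs reported:
  ST-01: calculated 114.1 vs reported 97.5 → residual 16.6 km
  ST-02: calculated 189.2 vs reported 189.2 → residual 0.0 km
  ST-03: calculated 68.2 vs reported 68.1 → residual 0.1 km
  ST-04: calculated 222.2 vs reported 222.2 → residual 0.0 km
ST-02, ST-03, ST-04 are mutually consistent (residuals ≈ 0); ST-01 is off by 16.6 km.

ST-01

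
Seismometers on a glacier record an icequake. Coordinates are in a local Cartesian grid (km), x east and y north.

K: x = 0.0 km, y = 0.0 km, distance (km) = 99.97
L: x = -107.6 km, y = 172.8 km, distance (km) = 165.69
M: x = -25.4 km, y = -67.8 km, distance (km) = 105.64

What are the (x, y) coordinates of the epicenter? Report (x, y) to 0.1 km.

Circle about each station: x² + y² = 99.97²; (x + 107.6)² + (y − 172.8)² = 165.69²; (x + 25.4)² + (y + 67.8)² = 105.64².
Subtracting pairs of circle equations eliminates x²+y² and gives linear equations (the radical axes):
-215.2 x + 345.6 y = 23978.42
-50.8 x − 135.6 y = 4076.19
Solving the 2×2 system: x ≈ -99.7, y ≈ 7.3 km.
Check against K (with the unrounded x, y): √(x²+y²) = 99.98 ≈ 99.97 km. ✓

x ≈ -99.7 km, y ≈ 7.3 km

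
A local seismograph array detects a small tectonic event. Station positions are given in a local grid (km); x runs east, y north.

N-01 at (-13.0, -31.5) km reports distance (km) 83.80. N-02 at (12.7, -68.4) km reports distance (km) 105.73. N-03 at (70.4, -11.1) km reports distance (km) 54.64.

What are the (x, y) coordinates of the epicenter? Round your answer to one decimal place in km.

Circle about each station: (x + 13.0)² + (y + 31.5)² = 83.80²; (x − 12.7)² + (y + 68.4)² = 105.73²; (x − 70.4)² + (y + 11.1)² = 54.64².
Subtracting pairs of circle equations eliminates x²+y² and gives linear equations (the radical axes):
51.4 x − 73.8 y = -477.79
166.8 x + 40.8 y = 7955.03
Solving the 2×2 system: x ≈ 39.4, y ≈ 33.9 km.

(39.4, 33.9)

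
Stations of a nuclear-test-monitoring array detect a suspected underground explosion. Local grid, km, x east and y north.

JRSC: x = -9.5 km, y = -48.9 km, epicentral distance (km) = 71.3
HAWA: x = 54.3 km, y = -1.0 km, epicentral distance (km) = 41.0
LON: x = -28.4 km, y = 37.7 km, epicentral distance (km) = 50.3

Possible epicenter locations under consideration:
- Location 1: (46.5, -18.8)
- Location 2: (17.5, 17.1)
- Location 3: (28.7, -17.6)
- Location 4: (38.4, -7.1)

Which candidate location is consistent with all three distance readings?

For each candidate, compare |candidate − station| to the reported distance:
Location 1: residuals JRSC 7.7, HAWA 21.6, LON 43.5 → max 43.5 km
Location 2: residuals JRSC 0.0, HAWA 0.0, LON 0.0 → max 0.0 km
Location 3: residuals JRSC 21.9, HAWA 10.5, LON 29.2 → max 29.2 km
Location 4: residuals JRSC 7.7, HAWA 24.0, LON 30.1 → max 30.1 km
Only Location 2 has all residuals ≈ 0.

Location 2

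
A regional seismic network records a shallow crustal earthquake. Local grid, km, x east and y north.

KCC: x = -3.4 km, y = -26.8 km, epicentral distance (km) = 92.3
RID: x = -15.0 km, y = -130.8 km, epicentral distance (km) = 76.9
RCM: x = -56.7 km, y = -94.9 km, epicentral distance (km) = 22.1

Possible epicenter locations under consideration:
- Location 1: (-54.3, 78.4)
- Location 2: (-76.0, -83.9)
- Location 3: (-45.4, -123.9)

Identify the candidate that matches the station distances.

For each candidate, compare |candidate − station| to the reported distance:
Location 1: residuals KCC 24.6, RID 136.0, RCM 151.2 → max 151.2 km
Location 2: residuals KCC 0.1, RID 0.0, RCM 0.1 → max 0.1 km
Location 3: residuals KCC 13.5, RID 45.7, RCM 9.0 → max 45.7 km
Only Location 2 has all residuals ≈ 0.

Location 2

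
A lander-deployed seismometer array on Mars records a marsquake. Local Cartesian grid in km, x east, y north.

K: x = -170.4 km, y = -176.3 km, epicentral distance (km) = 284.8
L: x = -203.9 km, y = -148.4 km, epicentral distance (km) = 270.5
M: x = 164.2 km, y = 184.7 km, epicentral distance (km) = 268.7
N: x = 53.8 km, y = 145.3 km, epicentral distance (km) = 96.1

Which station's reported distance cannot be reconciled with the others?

N

Solve using three stations at a time. Using K, L, M (subtract circle equations pairwise → linear system) gives (x, y) ≈ (-89.8, 96.9).
Distances from that point to each station vs reported:
  K: calculated 284.8 vs reported 284.8 → residual 0.0 km
  L: calculated 270.5 vs reported 270.5 → residual 0.0 km
  M: calculated 268.7 vs reported 268.7 → residual 0.0 km
  N: calculated 151.5 vs reported 96.1 → residual 55.4 km
K, L, M are mutually consistent (residuals ≈ 0); N is off by 55.4 km.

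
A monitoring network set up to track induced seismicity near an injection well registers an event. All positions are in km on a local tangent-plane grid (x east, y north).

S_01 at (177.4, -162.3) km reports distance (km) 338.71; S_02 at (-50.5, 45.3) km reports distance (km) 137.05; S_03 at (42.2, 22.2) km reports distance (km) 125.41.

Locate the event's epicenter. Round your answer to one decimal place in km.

Circle about each station: (x − 177.4)² + (y + 162.3)² = 338.71²; (x + 50.5)² + (y − 45.3)² = 137.05²; (x − 42.2)² + (y − 22.2)² = 125.41².
Subtracting the S_01 equation from the S_02 and S_03 equations removes the quadratic terms:
-455.8 x + 415.2 y = 42732.05
-270.4 x + 369.0 y = 43458.43
Solving the 2×2 system: x ≈ 40.7, y ≈ 147.6 km.

(40.7, 147.6)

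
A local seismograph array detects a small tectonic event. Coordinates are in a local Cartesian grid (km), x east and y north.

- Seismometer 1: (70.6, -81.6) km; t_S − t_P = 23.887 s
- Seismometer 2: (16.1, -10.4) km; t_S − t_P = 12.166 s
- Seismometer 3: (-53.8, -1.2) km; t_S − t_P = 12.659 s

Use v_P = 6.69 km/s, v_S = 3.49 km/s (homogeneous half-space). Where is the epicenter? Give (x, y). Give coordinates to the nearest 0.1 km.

(-3.4, 76.2)

Distance from S−P lag: d = Δt · v_P v_S / (v_P − v_S) = Δt · (6.69·3.49)/(6.69−3.49) ≈ 7.2963·Δt.
So d_Seismometer 1 = 174.29, d_Seismometer 2 = 88.77, d_Seismometer 3 = 92.36 km.
Circle about each station: (x − 70.6)² + (y + 81.6)² = 174.29²; (x − 16.1)² + (y + 10.4)² = 88.77²; (x + 53.8)² + (y + 1.2)² = 92.36².
Subtracting the Seismometer 1 equation from the Seismometer 2 and Seismometer 3 equations removes the quadratic terms:
-109.0 x + 142.4 y = 11221.34
-248.8 x + 160.8 y = 13099.59
Solving the 2×2 system: x ≈ -3.4, y ≈ 76.2 km.
Check against Seismometer 1 (with the unrounded x, y): √((x − 70.6)²+(y + 81.6)²) = 174.29 ≈ 174.29 km. ✓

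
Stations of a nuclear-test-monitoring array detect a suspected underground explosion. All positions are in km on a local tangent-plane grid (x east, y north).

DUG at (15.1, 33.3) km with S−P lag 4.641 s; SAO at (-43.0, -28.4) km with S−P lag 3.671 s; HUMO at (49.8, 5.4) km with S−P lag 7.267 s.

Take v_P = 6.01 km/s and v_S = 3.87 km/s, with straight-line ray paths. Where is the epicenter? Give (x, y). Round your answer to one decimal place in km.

(-29.1, 9.0)

Distance from S−P lag: d = Δt · v_P v_S / (v_P − v_S) = Δt · (6.01·3.87)/(6.01−3.87) ≈ 10.8686·Δt.
So d_DUG = 50.44, d_SAO = 39.90, d_HUMO = 78.98 km.
Circle about each station: (x − 15.1)² + (y − 33.3)² = 50.44²; (x + 43.0)² + (y + 28.4)² = 39.90²; (x − 49.8)² + (y − 5.4)² = 78.98².
Subtracting pairs of circle equations eliminates x²+y² and gives linear equations (the radical axes):
-116.2 x − 123.4 y = 2270.84
69.4 x − 55.8 y = -2521.35
Solving the 2×2 system: x ≈ -29.1, y ≈ 9.0 km.
Check against DUG (with the unrounded x, y): √((x − 15.1)²+(y − 33.3)²) = 50.44 ≈ 50.44 km. ✓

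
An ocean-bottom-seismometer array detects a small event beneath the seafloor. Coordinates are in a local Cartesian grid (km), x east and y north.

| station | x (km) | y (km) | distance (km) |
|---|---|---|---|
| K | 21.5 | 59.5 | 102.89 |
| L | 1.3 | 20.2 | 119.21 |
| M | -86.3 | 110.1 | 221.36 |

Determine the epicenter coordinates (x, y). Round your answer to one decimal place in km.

120.1 km east, 30.1 km north

Circle about each station: (x − 21.5)² + (y − 59.5)² = 102.89²; (x − 1.3)² + (y − 20.2)² = 119.21²; (x + 86.3)² + (y − 110.1)² = 221.36².
Subtracting the K equation from the L and M equations removes the quadratic terms:
-40.4 x − 78.6 y = -7217.44
-215.6 x + 101.2 y = -22846.70
Solving the 2×2 system: x ≈ 120.1, y ≈ 30.1 km.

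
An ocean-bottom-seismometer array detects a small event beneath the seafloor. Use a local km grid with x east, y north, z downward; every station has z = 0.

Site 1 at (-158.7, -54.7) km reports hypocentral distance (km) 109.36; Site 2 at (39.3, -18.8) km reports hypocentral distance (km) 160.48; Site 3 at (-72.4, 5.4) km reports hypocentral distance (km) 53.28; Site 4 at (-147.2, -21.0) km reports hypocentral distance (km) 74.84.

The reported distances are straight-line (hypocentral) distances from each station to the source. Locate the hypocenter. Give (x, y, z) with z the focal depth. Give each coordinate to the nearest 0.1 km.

Each station gives a sphere (x−x_i)² + (y−y_i)² + z² = d_i² (stations at z=0).
Subtracting the Site 1 sphere from Site 2 and Site 3: z² cancels, leaving linear equations in x and y:
396.0 x + 71.8 y = -40074.07
172.6 x + 120.2 y = -13786.01
Solving: x ≈ -108.703, y ≈ 41.399 km (keep extra digits for the depth step; rounded: -108.7, 41.4).
Then from the Site 1 sphere: z² = 109.36² − (x + 158.7)² − (y + 54.7)² with x = -108.703, y = 41.399, so z ≈ 14.996 ≈ 15.0 km.
Check against Site 4 (with the unrounded solution): distance 74.84 ≈ 74.84 km. ✓

(-108.7, 41.4, 15.0)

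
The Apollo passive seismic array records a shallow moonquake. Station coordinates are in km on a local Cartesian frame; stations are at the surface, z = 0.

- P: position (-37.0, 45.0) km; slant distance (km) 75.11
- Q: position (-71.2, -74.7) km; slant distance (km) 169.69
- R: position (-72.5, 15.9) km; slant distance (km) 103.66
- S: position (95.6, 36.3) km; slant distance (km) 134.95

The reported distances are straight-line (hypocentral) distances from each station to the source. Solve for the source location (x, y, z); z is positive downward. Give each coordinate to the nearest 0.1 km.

Each station gives a sphere (x−x_i)² + (y−y_i)² + z² = d_i² (stations at z=0).
Subtracting the P sphere from Q and R: z² cancels, leaving linear equations in x and y:
-68.4 x − 239.4 y = -15897.65
-71.0 x − 58.2 y = -2988.82
Solving: x ≈ -16.112, y ≈ 71.010 km (keep extra digits for the depth step; rounded: -16.1, 71.0).
Then from the P sphere: z² = 75.11² − (x + 37.0)² − (y − 45.0)² with x = -16.112, y = 71.010, so z ≈ 67.295 ≈ 67.3 km.

x ≈ -16.1 km, y ≈ 71.0 km, depth ≈ 67.3 km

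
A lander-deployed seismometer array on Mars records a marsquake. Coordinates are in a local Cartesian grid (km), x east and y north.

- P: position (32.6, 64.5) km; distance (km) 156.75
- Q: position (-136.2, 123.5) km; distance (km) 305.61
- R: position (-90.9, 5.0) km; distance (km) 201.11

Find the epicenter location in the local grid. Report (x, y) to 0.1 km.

90.9 km east, -81.0 km north

Circle about each station: (x − 32.6)² + (y − 64.5)² = 156.75²; (x + 136.2)² + (y − 123.5)² = 305.61²; (x + 90.9)² + (y − 5.0)² = 201.11².
Subtracting the P equation from the Q and R equations removes the quadratic terms:
-337.6 x + 118.0 y = -40247.23
-247.0 x − 119.0 y = -12809.87
Solving the 2×2 system: x ≈ 90.9, y ≈ -81.0 km.
Check against P (with the unrounded x, y): √((x − 32.6)²+(y − 64.5)²) = 156.76 ≈ 156.75 km. ✓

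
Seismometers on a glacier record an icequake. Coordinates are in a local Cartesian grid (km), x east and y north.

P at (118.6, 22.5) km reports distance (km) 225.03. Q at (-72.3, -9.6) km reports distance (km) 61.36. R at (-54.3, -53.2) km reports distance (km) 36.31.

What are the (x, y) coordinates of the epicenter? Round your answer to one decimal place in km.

Circle about each station: (x − 118.6)² + (y − 22.5)² = 225.03²; (x + 72.3)² + (y + 9.6)² = 61.36²; (x + 54.3)² + (y + 53.2)² = 36.31².
Subtracting pairs of circle equations eliminates x²+y² and gives linear equations (the radical axes):
-381.8 x − 64.2 y = 37620.69
-345.8 x − 151.4 y = 40526.60
Solving the 2×2 system: x ≈ -86.9, y ≈ -69.2 km.
Check against P (with the unrounded x, y): √((x − 118.6)²+(y − 22.5)²) = 225.03 ≈ 225.03 km. ✓

-86.9 km east, -69.2 km north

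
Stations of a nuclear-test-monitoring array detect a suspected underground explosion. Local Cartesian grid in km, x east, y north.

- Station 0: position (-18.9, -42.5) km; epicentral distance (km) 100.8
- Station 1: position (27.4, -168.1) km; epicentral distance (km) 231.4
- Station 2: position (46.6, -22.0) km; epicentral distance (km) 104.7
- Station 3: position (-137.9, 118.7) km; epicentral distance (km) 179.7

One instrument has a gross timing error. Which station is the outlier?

Station 3

Solve using three stations at a time. Using Station 0, Station 1, Station 2 (subtract circle equations pairwise → linear system) gives (x, y) ≈ (-20.6, 58.3).
Distances from that point to each station vs reported:
  Station 0: calculated 100.8 vs reported 100.8 → residual 0.0 km
  Station 1: calculated 231.4 vs reported 231.4 → residual 0.0 km
  Station 2: calculated 104.7 vs reported 104.7 → residual 0.0 km
  Station 3: calculated 132.0 vs reported 179.7 → residual 47.7 km
Station 0, Station 1, Station 2 are mutually consistent (residuals ≈ 0); Station 3 is off by 47.7 km.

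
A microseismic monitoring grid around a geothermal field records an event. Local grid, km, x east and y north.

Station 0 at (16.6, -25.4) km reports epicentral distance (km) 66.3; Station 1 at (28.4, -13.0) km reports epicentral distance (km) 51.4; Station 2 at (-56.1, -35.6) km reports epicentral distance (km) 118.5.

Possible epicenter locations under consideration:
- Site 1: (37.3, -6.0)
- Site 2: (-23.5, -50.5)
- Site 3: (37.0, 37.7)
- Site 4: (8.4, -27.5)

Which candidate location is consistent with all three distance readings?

For each candidate, compare |candidate − station| to the reported distance:
Site 1: residuals Station 0 37.9, Station 1 40.1, Station 2 20.5 → max 40.1 km
Site 2: residuals Station 0 19.0, Station 1 12.6, Station 2 82.7 → max 82.7 km
Site 3: residuals Station 0 0.0, Station 1 0.0, Station 2 0.0 → max 0.0 km
Site 4: residuals Station 0 57.8, Station 1 26.7, Station 2 53.5 → max 57.8 km
Only Site 3 has all residuals ≈ 0.

Site 3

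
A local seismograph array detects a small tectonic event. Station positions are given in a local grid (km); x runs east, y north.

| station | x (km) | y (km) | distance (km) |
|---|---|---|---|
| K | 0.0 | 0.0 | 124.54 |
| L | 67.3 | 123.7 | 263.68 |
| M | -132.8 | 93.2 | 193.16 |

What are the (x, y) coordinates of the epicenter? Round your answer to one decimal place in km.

Circle about each station: x² + y² = 124.54²; (x − 67.3)² + (y − 123.7)² = 263.68²; (x + 132.8)² + (y − 93.2)² = 193.16².
Subtracting pairs of circle equations eliminates x²+y² and gives linear equations (the radical axes):
134.6 x + 247.4 y = -34185.95
-265.6 x + 186.4 y = 4521.51
Solving the 2×2 system: x ≈ -82.5, y ≈ -93.3 km.

x ≈ -82.5 km, y ≈ -93.3 km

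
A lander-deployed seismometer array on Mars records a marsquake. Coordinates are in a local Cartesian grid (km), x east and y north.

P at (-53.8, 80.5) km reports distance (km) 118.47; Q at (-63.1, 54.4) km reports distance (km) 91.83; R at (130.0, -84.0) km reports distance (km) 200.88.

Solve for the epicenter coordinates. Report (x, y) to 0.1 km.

-65.4 km east, -37.4 km north

Circle about each station: (x + 53.8)² + (y − 80.5)² = 118.47²; (x + 63.1)² + (y − 54.4)² = 91.83²; (x − 130.0)² + (y + 84.0)² = 200.88².
Subtracting pairs of circle equations eliminates x²+y² and gives linear equations (the radical axes):
-18.6 x − 52.2 y = 3168.67
367.6 x − 329.0 y = -11736.32
Solving the 2×2 system: x ≈ -65.4, y ≈ -37.4 km.
Check against P (with the unrounded x, y): √((x + 53.8)²+(y − 80.5)²) = 118.47 ≈ 118.47 km. ✓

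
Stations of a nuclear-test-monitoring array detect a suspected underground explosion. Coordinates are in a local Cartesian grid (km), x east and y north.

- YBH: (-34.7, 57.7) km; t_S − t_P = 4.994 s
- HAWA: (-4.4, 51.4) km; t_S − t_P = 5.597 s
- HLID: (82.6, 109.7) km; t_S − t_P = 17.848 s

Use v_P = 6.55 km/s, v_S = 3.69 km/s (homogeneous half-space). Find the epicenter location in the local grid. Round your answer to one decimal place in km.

Distance from S−P lag: d = Δt · v_P v_S / (v_P − v_S) = Δt · (6.55·3.69)/(6.55−3.69) ≈ 8.4509·Δt.
So d_YBH = 42.20, d_HAWA = 47.30, d_HLID = 150.83 km.
Circle about each station: (x + 34.7)² + (y − 57.7)² = 42.20²; (x + 4.4)² + (y − 51.4)² = 47.30²; (x − 82.6)² + (y − 109.7)² = 150.83².
Subtracting pairs of circle equations eliminates x²+y² and gives linear equations (the radical axes):
60.6 x − 12.6 y = -2328.51
234.6 x + 104.0 y = -6645.38
Solving the 2×2 system: x ≈ -35.2, y ≈ 15.5 km.
Check against YBH (with the unrounded x, y): √((x + 34.7)²+(y − 57.7)²) = 42.20 ≈ 42.20 km. ✓

-35.2 km east, 15.5 km north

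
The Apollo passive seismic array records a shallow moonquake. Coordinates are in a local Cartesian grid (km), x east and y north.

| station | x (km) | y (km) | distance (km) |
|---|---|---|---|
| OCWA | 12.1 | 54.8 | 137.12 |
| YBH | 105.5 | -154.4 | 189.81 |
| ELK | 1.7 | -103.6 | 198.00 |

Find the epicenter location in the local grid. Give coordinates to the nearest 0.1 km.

Circle about each station: (x − 12.1)² + (y − 54.8)² = 137.12²; (x − 105.5)² + (y + 154.4)² = 189.81²; (x − 1.7)² + (y + 103.6)² = 198.00².
Subtracting the OCWA equation from the YBH and ELK equations removes the quadratic terms:
186.8 x − 418.4 y = 14594.22
-20.8 x − 316.8 y = -12815.71
Solving the 2×2 system: x ≈ 147.1, y ≈ 30.8 km.

x ≈ 147.1 km, y ≈ 30.8 km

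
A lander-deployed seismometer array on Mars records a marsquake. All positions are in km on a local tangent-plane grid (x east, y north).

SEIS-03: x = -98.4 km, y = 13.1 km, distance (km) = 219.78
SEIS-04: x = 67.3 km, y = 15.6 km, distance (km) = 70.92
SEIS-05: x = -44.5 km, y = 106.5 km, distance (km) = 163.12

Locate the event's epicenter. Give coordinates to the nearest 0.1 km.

Circle about each station: (x + 98.4)² + (y − 13.1)² = 219.78²; (x − 67.3)² + (y − 15.6)² = 70.92²; (x + 44.5)² + (y − 106.5)² = 163.12².
Subtracting the SEIS-03 equation from the SEIS-04 and SEIS-05 equations removes the quadratic terms:
331.4 x + 5.0 y = 38192.08
107.8 x + 186.8 y = 25163.44
Solving the 2×2 system: x ≈ 114.2, y ≈ 68.8 km.
Check against SEIS-03 (with the unrounded x, y): √((x + 98.4)²+(y − 13.1)²) = 219.78 ≈ 219.78 km. ✓

(114.2, 68.8)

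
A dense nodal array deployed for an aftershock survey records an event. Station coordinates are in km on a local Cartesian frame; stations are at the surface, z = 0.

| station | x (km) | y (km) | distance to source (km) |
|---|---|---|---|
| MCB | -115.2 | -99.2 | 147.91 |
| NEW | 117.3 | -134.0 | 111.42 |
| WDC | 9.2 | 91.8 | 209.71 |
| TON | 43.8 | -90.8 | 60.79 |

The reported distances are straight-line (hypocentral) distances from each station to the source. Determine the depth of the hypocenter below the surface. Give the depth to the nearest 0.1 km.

depth ≈ 53.3 km

Each station gives a sphere (x−x_i)² + (y−y_i)² + z² = d_i² (stations at z=0).
Subtracting the MCB sphere from NEW and WDC: z² cancels, leaving linear equations in x and y:
465.0 x − 69.6 y = 18066.56
248.8 x + 382.0 y = -36700.72
Solving: x ≈ 22.299, y ≈ -110.599 km (keep extra digits for the depth step; rounded: 22.3, -110.6).
Then from the MCB sphere: z² = 147.91² − (x + 115.2)² − (y + 99.2)² with x = 22.299, y = -110.599, so z ≈ 53.305 ≈ 53.3 km.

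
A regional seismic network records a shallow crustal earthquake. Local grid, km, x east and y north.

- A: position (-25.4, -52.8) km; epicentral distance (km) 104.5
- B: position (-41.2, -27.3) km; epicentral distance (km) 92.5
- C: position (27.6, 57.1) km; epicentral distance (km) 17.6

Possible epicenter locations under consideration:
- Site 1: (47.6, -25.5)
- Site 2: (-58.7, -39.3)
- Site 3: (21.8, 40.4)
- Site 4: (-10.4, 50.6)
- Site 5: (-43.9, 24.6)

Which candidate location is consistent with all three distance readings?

Site 3

For each candidate, compare |candidate − station| to the reported distance:
Site 1: residuals A 26.6, B 3.7, C 67.4 → max 67.4 km
Site 2: residuals A 68.6, B 71.3, C 111.8 → max 111.8 km
Site 3: residuals A 0.0, B 0.0, C 0.1 → max 0.1 km
Site 4: residuals A 0.0, B 8.7, C 21.0 → max 21.0 km
Site 5: residuals A 24.9, B 40.5, C 60.9 → max 60.9 km
Only Site 3 has all residuals ≈ 0.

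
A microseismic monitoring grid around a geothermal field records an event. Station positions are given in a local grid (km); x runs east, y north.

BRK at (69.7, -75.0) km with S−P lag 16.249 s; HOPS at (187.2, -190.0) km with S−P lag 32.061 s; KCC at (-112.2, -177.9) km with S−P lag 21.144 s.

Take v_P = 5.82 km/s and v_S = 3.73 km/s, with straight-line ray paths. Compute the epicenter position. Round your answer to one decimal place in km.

Distance from S−P lag: d = Δt · v_P v_S / (v_P − v_S) = Δt · (5.82·3.73)/(5.82−3.73) ≈ 10.3869·Δt.
So d_BRK = 168.78, d_HOPS = 333.01, d_KCC = 219.62 km.
Circle about each station: (x − 69.7)² + (y + 75.0)² = 168.78²; (x − 187.2)² + (y + 190.0)² = 333.01²; (x + 112.2)² + (y + 177.9)² = 219.62².
Subtracting the BRK equation from the HOPS and KCC equations removes the quadratic terms:
235.0 x − 230.0 y = -21748.22
-363.8 x − 205.8 y = 14007.90
Solving the 2×2 system: x ≈ -58.3, y ≈ 35.0 km.
Check against BRK (with the unrounded x, y): √((x − 69.7)²+(y + 75.0)²) = 168.77 ≈ 168.78 km. ✓

-58.3 km east, 35.0 km north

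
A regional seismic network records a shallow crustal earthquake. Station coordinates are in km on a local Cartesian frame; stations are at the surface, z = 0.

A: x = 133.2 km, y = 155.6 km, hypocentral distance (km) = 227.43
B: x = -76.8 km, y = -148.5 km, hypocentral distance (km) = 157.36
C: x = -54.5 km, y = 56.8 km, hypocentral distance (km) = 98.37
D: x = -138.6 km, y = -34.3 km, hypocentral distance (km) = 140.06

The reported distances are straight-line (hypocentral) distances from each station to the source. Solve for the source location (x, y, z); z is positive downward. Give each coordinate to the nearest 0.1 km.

x ≈ -8.7 km, y ≈ -15.3 km, depth ≈ 48.8 km

Each station gives a sphere (x−x_i)² + (y−y_i)² + z² = d_i² (stations at z=0).
Subtracting the A sphere from B and C: z² cancels, leaving linear equations in x and y:
-420.0 x − 608.2 y = 12959.13
-375.4 x − 197.6 y = 6290.64
Solving: x ≈ -8.706, y ≈ -15.295 km (keep extra digits for the depth step; rounded: -8.7, -15.3).
Then from the A sphere: z² = 227.43² − (x − 133.2)² − (y − 155.6)² with x = -8.706, y = -15.295, so z ≈ 48.806 ≈ 48.8 km.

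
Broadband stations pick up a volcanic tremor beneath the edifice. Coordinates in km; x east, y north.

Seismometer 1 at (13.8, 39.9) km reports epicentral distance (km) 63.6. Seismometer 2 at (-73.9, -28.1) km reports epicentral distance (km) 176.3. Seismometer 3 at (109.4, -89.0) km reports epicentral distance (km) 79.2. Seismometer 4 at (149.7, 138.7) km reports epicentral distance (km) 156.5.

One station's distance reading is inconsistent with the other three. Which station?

Seismometer 1

Solve using three stations at a time. Using Seismometer 2, Seismometer 3, Seismometer 4 (subtract circle equations pairwise → linear system) gives (x, y) ≈ (101.5, -10.2).
Distances from that point to each station vs reported:
  Seismometer 1: calculated 101.0 vs reported 63.6 → residual 37.4 km
  Seismometer 2: calculated 176.3 vs reported 176.3 → residual 0.0 km
  Seismometer 3: calculated 79.2 vs reported 79.2 → residual 0.0 km
  Seismometer 4: calculated 156.5 vs reported 156.5 → residual 0.0 km
Seismometer 2, Seismometer 3, Seismometer 4 are mutually consistent (residuals ≈ 0); Seismometer 1 is off by 37.4 km.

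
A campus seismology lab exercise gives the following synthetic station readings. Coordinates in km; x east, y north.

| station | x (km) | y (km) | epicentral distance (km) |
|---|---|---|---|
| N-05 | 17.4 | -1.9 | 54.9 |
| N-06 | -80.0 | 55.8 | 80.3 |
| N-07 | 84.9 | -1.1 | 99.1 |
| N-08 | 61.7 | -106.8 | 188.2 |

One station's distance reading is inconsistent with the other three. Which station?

N-08

Solve using three stations at a time. Using N-05, N-06, N-07 (subtract circle equations pairwise → linear system) gives (x, y) ≈ (0.1, 50.2).
Distances from that point to each station vs reported:
  N-05: calculated 54.9 vs reported 54.9 → residual 0.0 km
  N-06: calculated 80.3 vs reported 80.3 → residual 0.0 km
  N-07: calculated 99.1 vs reported 99.1 → residual 0.0 km
  N-08: calculated 168.7 vs reported 188.2 → residual 19.5 km
N-05, N-06, N-07 are mutually consistent (residuals ≈ 0); N-08 is off by 19.5 km.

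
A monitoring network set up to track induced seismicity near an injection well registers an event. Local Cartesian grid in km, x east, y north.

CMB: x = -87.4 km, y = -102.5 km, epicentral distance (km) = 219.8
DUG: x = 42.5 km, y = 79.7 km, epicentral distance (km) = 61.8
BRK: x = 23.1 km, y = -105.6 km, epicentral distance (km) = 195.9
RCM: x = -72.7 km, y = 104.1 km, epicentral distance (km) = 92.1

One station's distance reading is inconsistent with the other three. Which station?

Solve using three stations at a time. Using CMB, BRK, RCM (subtract circle equations pairwise → linear system) gives (x, y) ≈ (18.3, 90.2).
Distances from that point to each station vs reported:
  CMB: calculated 219.8 vs reported 219.8 → residual 0.0 km
  DUG: calculated 26.4 vs reported 61.8 → residual 35.4 km
  BRK: calculated 195.9 vs reported 195.9 → residual 0.0 km
  RCM: calculated 92.0 vs reported 92.1 → residual 0.1 km
CMB, BRK, RCM are mutually consistent (residuals ≈ 0); DUG is off by 35.4 km.

DUG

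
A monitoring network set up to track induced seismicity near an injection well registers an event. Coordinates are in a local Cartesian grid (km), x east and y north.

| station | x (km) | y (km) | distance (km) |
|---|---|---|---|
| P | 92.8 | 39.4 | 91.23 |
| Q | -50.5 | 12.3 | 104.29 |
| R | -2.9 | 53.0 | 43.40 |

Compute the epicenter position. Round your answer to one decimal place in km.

Circle about each station: (x − 92.8)² + (y − 39.4)² = 91.23²; (x + 50.5)² + (y − 12.3)² = 104.29²; (x + 2.9)² + (y − 53.0)² = 43.40².
Subtracting pairs of circle equations eliminates x²+y² and gives linear equations (the radical axes):
-286.6 x − 54.2 y = -10016.15
-191.4 x + 27.2 y = -907.44
Solving the 2×2 system: x ≈ 17.7, y ≈ 91.2 km.

(17.7, 91.2)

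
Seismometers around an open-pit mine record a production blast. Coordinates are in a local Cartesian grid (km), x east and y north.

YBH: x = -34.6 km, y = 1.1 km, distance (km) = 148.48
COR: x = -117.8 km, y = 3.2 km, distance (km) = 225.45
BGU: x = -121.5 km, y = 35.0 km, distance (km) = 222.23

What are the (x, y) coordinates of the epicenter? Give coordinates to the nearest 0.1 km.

Circle about each station: (x + 34.6)² + (y − 1.1)² = 148.48²; (x + 117.8)² + (y − 3.2)² = 225.45²; (x + 121.5)² + (y − 35.0)² = 222.23².
Subtracting the YBH equation from the COR and BGU equations removes the quadratic terms:
-166.4 x + 4.2 y = -16092.68
-173.8 x + 67.8 y = -12550.98
Solving the 2×2 system: x ≈ 98.4, y ≈ 67.1 km.

x ≈ 98.4 km, y ≈ 67.1 km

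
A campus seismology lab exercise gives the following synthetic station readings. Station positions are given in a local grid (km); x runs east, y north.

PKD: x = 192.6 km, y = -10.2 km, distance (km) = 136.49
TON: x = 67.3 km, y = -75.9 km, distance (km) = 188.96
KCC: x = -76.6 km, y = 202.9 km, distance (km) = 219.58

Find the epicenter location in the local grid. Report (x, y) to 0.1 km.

Circle about each station: (x − 192.6)² + (y + 10.2)² = 136.49²; (x − 67.3)² + (y + 75.9)² = 188.96²; (x + 76.6)² + (y − 202.9)² = 219.58².
Subtracting the PKD equation from the TON and KCC equations removes the quadratic terms:
-250.6 x − 131.4 y = -43985.06
-538.4 x + 426.2 y = -19748.69
Solving the 2×2 system: x ≈ 120.2, y ≈ 105.5 km.

120.2 km east, 105.5 km north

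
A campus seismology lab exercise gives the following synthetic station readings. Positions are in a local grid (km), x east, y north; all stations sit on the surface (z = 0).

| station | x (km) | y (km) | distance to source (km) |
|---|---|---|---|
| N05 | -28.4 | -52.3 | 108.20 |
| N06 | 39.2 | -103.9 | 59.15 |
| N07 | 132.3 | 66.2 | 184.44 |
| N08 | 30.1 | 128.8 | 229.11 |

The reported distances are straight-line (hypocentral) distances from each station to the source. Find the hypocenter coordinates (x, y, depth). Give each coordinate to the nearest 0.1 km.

Each station gives a sphere (x−x_i)² + (y−y_i)² + z² = d_i² (stations at z=0).
Subtracting the N05 sphere from N06 and N07: z² cancels, leaving linear equations in x and y:
135.2 x − 103.2 y = 16998.52
321.4 x + 237.0 y = -3966.99
Solving: x ≈ 55.501, y ≈ -92.004 km (keep extra digits for the depth step; rounded: 55.5, -92.0).
Then from the N05 sphere: z² = 108.20² − (x + 28.4)² − (y + 52.3)² with x = 55.501, y = -92.004, so z ≈ 55.601 ≈ 55.6 km.
Check against N08 (with the unrounded solution): distance 229.11 ≈ 229.11 km. ✓

(55.5, -92.0, 55.6)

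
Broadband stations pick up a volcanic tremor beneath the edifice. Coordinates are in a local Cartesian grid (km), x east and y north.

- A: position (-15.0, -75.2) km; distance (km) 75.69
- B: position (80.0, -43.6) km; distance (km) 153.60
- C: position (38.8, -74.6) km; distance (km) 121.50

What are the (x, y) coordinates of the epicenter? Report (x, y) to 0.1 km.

Circle about each station: (x + 15.0)² + (y + 75.2)² = 75.69²; (x − 80.0)² + (y + 43.6)² = 153.60²; (x − 38.8)² + (y + 74.6)² = 121.50².
Subtracting the A equation from the B and C equations removes the quadratic terms:
190.0 x + 63.2 y = -15443.06
107.6 x + 1.2 y = -7842.71
Solving the 2×2 system: x ≈ -72.6, y ≈ -26.1 km.
Check against A (with the unrounded x, y): √((x + 15.0)²+(y + 75.2)²) = 75.68 ≈ 75.69 km. ✓

(-72.6, -26.1)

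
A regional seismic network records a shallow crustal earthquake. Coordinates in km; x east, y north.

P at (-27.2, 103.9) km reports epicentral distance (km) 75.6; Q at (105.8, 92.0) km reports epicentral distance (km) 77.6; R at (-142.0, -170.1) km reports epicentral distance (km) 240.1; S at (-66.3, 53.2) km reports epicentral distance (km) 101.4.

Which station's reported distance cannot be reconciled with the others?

R

Solve using three stations at a time. Using P, Q, S (subtract circle equations pairwise → linear system) gives (x, y) ≈ (34.8, 60.7).
Distances from that point to each station vs reported:
  P: calculated 75.6 vs reported 75.6 → residual 0.0 km
  Q: calculated 77.6 vs reported 77.6 → residual 0.0 km
  R: calculated 290.7 vs reported 240.1 → residual 50.6 km
  S: calculated 101.4 vs reported 101.4 → residual 0.0 km
P, Q, S are mutually consistent (residuals ≈ 0); R is off by 50.6 km.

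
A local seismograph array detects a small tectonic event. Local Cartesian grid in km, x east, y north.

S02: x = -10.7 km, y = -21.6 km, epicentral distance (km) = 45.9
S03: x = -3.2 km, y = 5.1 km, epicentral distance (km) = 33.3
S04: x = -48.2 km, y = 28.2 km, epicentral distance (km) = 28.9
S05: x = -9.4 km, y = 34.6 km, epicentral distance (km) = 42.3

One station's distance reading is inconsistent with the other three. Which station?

Solve using three stations at a time. Using S03, S04, S05 (subtract circle equations pairwise → linear system) gives (x, y) ≈ (-36.2, 2.0).
Distances from that point to each station vs reported:
  S02: calculated 34.8 vs reported 45.9 → residual 11.1 km
  S03: calculated 33.2 vs reported 33.3 → residual 0.1 km
  S04: calculated 28.8 vs reported 28.9 → residual 0.1 km
  S05: calculated 42.2 vs reported 42.3 → residual 0.1 km
S03, S04, S05 are mutually consistent (residuals ≈ 0); S02 is off by 11.1 km.

S02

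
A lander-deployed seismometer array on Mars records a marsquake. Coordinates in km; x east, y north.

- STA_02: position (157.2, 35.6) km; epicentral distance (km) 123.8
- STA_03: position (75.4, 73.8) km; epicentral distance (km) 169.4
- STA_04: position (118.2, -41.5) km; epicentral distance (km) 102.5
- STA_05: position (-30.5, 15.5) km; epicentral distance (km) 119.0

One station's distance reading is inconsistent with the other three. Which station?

STA_02

Solve using three stations at a time. Using STA_03, STA_04, STA_05 (subtract circle equations pairwise → linear system) gives (x, y) ≈ (27.2, -88.6).
Distances from that point to each station vs reported:
  STA_02: calculated 179.8 vs reported 123.8 → residual 56.0 km
  STA_03: calculated 169.4 vs reported 169.4 → residual 0.0 km
  STA_04: calculated 102.5 vs reported 102.5 → residual 0.0 km
  STA_05: calculated 119.0 vs reported 119.0 → residual 0.0 km
STA_03, STA_04, STA_05 are mutually consistent (residuals ≈ 0); STA_02 is off by 56.0 km.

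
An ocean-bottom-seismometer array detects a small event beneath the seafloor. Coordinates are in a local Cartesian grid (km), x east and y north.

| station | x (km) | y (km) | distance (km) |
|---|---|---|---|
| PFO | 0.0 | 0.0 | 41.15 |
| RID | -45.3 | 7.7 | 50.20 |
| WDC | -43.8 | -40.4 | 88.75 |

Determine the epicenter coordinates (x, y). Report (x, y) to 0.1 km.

x ≈ -7.3 km, y ≈ 40.5 km

Circle about each station: x² + y² = 41.15²; (x + 45.3)² + (y − 7.7)² = 50.20²; (x + 43.8)² + (y + 40.4)² = 88.75².
Subtracting the PFO equation from the RID and WDC equations removes the quadratic terms:
-90.6 x + 15.4 y = 1284.66
-87.6 x − 80.8 y = -2632.64
Solving the 2×2 system: x ≈ -7.3, y ≈ 40.5 km.
Check against PFO (with the unrounded x, y): √(x²+y²) = 41.15 ≈ 41.15 km. ✓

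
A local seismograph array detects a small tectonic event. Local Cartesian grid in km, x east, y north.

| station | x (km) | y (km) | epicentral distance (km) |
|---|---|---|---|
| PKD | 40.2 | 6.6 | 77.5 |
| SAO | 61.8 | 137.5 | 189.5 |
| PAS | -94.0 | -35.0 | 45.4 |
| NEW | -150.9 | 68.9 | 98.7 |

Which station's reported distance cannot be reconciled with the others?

Solve using three stations at a time. Using SAO, PAS, NEW (subtract circle equations pairwise → linear system) gives (x, y) ≈ (-74.8, 6.1).
Distances from that point to each station vs reported:
  PKD: calculated 115.0 vs reported 77.5 → residual 37.5 km
  SAO: calculated 189.5 vs reported 189.5 → residual 0.0 km
  PAS: calculated 45.4 vs reported 45.4 → residual 0.0 km
  NEW: calculated 98.7 vs reported 98.7 → residual 0.0 km
SAO, PAS, NEW are mutually consistent (residuals ≈ 0); PKD is off by 37.5 km.

PKD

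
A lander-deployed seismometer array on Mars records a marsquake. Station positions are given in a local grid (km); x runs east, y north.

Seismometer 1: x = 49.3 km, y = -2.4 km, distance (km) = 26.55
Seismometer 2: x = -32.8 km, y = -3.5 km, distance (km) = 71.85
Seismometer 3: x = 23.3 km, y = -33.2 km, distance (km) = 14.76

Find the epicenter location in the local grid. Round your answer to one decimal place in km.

(35.7, -25.2)

Circle about each station: (x − 49.3)² + (y + 2.4)² = 26.55²; (x + 32.8)² + (y + 3.5)² = 71.85²; (x − 23.3)² + (y + 33.2)² = 14.76².
Subtracting the Seismometer 1 equation from the Seismometer 2 and Seismometer 3 equations removes the quadratic terms:
-164.2 x − 2.2 y = -5805.68
-52.0 x − 61.6 y = -304.08
Solving the 2×2 system: x ≈ 35.7, y ≈ -25.2 km.
Check against Seismometer 1 (with the unrounded x, y): √((x − 49.3)²+(y + 2.4)²) = 26.55 ≈ 26.55 km. ✓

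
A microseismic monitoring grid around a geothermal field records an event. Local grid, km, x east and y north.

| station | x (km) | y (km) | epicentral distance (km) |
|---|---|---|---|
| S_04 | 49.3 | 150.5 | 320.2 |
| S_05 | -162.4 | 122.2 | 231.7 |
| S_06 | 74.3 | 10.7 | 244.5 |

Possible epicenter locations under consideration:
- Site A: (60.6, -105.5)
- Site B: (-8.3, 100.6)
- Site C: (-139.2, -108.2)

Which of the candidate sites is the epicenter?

Site C

For each candidate, compare |candidate − station| to the reported distance:
Site A: residuals S_04 64.0, S_05 87.0, S_06 127.5 → max 127.5 km
Site B: residuals S_04 244.0, S_05 76.1, S_06 122.4 → max 244.0 km
Site C: residuals S_04 0.1, S_05 0.1, S_06 0.1 → max 0.1 km
Only Site C has all residuals ≈ 0.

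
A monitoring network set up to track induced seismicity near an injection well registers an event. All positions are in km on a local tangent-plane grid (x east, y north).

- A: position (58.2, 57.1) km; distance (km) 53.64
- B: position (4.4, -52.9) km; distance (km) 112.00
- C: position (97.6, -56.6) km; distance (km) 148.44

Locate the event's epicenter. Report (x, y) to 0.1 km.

(4.6, 59.1)

Circle about each station: (x − 58.2)² + (y − 57.1)² = 53.64²; (x − 4.4)² + (y + 52.9)² = 112.00²; (x − 97.6)² + (y + 56.6)² = 148.44².
Subtracting the A equation from the B and C equations removes the quadratic terms:
-107.6 x − 220.0 y = -13496.63
78.8 x − 227.4 y = -13075.51
Solving the 2×2 system: x ≈ 4.6, y ≈ 59.1 km.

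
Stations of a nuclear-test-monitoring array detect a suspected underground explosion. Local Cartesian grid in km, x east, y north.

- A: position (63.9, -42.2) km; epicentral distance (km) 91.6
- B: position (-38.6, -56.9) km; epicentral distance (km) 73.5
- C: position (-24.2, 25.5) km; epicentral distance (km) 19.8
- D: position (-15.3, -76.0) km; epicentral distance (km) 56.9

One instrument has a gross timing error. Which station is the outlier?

D

Solve using three stations at a time. Using A, B, C (subtract circle equations pairwise → linear system) gives (x, y) ≈ (-10.6, 11.1).
Distances from that point to each station vs reported:
  A: calculated 91.6 vs reported 91.6 → residual 0.0 km
  B: calculated 73.5 vs reported 73.5 → residual 0.0 km
  C: calculated 19.8 vs reported 19.8 → residual 0.0 km
  D: calculated 87.2 vs reported 56.9 → residual 30.3 km
A, B, C are mutually consistent (residuals ≈ 0); D is off by 30.3 km.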